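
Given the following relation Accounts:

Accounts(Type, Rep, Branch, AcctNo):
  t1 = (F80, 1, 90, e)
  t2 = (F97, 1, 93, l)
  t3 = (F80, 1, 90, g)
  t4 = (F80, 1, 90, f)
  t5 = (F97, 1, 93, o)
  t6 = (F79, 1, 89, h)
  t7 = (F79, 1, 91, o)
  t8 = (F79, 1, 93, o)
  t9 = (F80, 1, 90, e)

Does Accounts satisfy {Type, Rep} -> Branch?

(Type=F80, Rep=1): rows 1, 3, 4, 9 → Branch = 90, 90, 90, 90 ✓
(Type=F97, Rep=1): rows 2, 5 → Branch = 93, 93 ✓
(Type=F79, Rep=1): rows 6, 7, 8 → Branch takes values {89, 91, 93} — violation
Two rows agree on {Type, Rep} but differ on Branch, so {Type, Rep} -> Branch does not hold.

No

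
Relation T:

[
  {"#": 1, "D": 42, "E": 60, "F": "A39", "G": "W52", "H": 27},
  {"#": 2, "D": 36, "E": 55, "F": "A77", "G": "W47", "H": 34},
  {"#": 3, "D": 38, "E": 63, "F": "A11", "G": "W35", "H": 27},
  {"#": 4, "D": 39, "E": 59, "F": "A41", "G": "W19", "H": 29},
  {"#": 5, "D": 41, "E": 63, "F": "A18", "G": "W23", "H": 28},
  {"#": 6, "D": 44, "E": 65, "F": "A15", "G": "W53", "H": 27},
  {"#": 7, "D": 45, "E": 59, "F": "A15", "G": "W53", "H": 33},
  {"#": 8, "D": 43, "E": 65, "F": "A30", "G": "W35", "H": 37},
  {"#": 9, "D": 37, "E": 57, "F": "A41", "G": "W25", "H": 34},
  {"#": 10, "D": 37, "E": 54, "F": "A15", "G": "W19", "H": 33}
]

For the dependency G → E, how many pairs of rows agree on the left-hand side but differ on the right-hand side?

3

G=W35: violating pairs (3,8) — 1 pair.
G=W19: violating pairs (4,10) — 1 pair.
G=W53: violating pairs (6,7) — 1 pair.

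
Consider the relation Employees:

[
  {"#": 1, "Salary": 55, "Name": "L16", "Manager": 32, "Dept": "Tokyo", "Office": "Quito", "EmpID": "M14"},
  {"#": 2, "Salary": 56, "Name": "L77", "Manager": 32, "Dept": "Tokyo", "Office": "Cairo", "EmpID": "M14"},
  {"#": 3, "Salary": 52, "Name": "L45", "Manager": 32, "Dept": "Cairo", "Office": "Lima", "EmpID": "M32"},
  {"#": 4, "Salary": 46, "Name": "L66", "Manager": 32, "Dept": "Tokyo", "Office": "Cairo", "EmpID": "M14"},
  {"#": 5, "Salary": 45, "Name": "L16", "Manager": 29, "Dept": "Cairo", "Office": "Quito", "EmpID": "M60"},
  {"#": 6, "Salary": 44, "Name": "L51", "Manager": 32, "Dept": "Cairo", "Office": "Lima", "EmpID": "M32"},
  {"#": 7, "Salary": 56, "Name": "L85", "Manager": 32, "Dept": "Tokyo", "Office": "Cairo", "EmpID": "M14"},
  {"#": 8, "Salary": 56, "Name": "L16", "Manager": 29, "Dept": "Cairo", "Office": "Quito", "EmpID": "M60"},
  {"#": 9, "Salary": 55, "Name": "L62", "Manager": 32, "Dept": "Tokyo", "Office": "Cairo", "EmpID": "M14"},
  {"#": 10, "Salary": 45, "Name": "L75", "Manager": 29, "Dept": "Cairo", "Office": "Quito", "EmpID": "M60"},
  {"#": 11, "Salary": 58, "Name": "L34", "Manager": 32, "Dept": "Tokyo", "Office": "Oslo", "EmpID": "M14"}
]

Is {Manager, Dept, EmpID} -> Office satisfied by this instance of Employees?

(Manager=32, Dept=Tokyo, EmpID=M14): rows 1, 2, 4, 7, 9, 11 → Office takes values {Quito, Cairo, Oslo} — violation
(Manager=32, Dept=Cairo, EmpID=M32): rows 3, 6 → Office = Lima, Lima ✓
(Manager=29, Dept=Cairo, EmpID=M60): rows 5, 8, 10 → Office = Quito, Quito, Quito ✓
Two rows agree on {Manager, Dept, EmpID} but differ on Office, so {Manager, Dept, EmpID} -> Office does not hold.

No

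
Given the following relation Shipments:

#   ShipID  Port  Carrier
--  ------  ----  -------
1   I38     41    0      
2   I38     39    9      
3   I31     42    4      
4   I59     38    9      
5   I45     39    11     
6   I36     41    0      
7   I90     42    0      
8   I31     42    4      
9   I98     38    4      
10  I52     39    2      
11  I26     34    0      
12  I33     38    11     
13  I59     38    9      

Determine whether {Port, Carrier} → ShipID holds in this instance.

No

(Port=41, Carrier=0): rows 1, 6 → ShipID takes values {I38, I36} — violation
(Port=39, Carrier=9): row 2 → ShipID = I38 ✓
(Port=42, Carrier=4): rows 3, 8 → ShipID = I31, I31 ✓
(Port=38, Carrier=9): rows 4, 13 → ShipID = I59, I59 ✓
(Port=39, Carrier=11): row 5 → ShipID = I45 ✓
(Port=42, Carrier=0): row 7 → ShipID = I90 ✓
(Port=38, Carrier=4): row 9 → ShipID = I98 ✓
(Port=39, Carrier=2): row 10 → ShipID = I52 ✓
(Port=34, Carrier=0): row 11 → ShipID = I26 ✓
(Port=38, Carrier=11): row 12 → ShipID = I33 ✓
Two rows agree on {Port, Carrier} but differ on ShipID, so {Port, Carrier} → ShipID does not hold.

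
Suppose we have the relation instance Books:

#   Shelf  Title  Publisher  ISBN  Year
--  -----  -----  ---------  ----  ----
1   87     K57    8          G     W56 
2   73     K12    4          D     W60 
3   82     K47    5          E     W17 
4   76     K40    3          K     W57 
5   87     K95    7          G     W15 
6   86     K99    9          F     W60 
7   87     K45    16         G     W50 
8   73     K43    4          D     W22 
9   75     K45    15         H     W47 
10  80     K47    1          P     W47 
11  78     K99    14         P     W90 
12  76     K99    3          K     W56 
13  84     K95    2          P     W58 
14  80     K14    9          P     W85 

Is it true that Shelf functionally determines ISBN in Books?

Yes

Shelf=87: rows 1, 5, 7 → ISBN = G, G, G ✓
Shelf=73: rows 2, 8 → ISBN = D, D ✓
Shelf=82: row 3 → ISBN = E ✓
Shelf=76: rows 4, 12 → ISBN = K, K ✓
Shelf=86: row 6 → ISBN = F ✓
Shelf=75: row 9 → ISBN = H ✓
Shelf=80: rows 10, 14 → ISBN = P, P ✓
Shelf=78: row 11 → ISBN = P ✓
Shelf=84: row 13 → ISBN = P ✓
Every Shelf value is associated with a single ISBN value, so Shelf -> ISBN holds.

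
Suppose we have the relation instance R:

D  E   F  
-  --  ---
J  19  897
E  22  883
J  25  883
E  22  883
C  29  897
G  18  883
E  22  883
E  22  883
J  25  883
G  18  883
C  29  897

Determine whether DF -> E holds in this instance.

Yes

(D=J, F=897): 1 row → E = 19 ✓
(D=E, F=883): 4 rows → E = 22, 22, 22, 22 ✓
(D=J, F=883): 2 rows → E = 25, 25 ✓
(D=C, F=897): 2 rows → E = 29, 29 ✓
(D=G, F=883): 2 rows → E = 18, 18 ✓
Every DF value is associated with a single E value, so DF -> E holds.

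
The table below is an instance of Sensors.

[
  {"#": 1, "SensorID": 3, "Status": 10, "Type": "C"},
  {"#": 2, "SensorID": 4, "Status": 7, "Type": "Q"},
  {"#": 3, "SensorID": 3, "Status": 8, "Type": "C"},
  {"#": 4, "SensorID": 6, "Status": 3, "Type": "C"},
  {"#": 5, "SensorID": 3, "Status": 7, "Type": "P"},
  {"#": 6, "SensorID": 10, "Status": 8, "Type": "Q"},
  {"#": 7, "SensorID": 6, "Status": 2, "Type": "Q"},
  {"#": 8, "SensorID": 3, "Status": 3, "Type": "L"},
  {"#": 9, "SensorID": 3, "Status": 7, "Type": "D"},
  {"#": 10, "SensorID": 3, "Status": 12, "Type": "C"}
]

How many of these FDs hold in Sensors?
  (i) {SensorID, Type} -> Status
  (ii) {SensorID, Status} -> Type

0

(i) {SensorID, Type} -> Status: (SensorID=3, Type=C): rows 1, 3, 10 → Status takes values {10, 8, 12} — violation — fails.
(ii) {SensorID, Status} -> Type: (SensorID=3, Status=7): rows 5, 9 → Type takes values {P, D} — violation — fails.
None of the 2 dependencies hold.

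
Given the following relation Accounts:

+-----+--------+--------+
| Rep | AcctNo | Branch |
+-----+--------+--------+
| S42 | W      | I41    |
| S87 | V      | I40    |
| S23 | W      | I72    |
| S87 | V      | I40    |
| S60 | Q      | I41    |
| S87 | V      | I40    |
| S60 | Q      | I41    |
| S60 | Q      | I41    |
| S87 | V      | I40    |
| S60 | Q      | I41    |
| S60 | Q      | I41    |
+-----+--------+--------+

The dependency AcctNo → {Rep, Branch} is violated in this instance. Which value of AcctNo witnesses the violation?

AcctNo=W: 2 rows → {Rep,Branch} takes values {(S42, I41), (S23, I72)} — violation
AcctNo=V: 4 rows → {Rep,Branch} = (S87, I40), (S87, I40), (S87, I40), (S87, I40) ✓
AcctNo=Q: 5 rows → {Rep,Branch} = (S60, I41), (S60, I41), (S60, I41), (S60, I41), (S60, I41) ✓
The only AcctNo value with inconsistent RHS is AcctNo=W.

W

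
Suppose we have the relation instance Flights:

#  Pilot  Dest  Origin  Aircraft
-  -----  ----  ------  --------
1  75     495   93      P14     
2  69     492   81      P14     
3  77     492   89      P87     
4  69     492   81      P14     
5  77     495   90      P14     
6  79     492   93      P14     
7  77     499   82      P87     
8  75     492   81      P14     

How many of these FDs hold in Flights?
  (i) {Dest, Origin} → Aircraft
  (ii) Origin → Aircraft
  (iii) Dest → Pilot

(i) {Dest, Origin} → Aircraft: every LHS value maps to a single RHS value — holds.
(ii) Origin → Aircraft: every LHS value maps to a single RHS value — holds.
(iii) Dest → Pilot: Dest=495: rows 1, 5 → Pilot takes values {75, 77} — violation; Dest=492: rows 2, 3, 4, 6, 8 → Pilot takes values {69, 77, 79, 75} — violation — fails.
2 of the 3 dependencies hold.

2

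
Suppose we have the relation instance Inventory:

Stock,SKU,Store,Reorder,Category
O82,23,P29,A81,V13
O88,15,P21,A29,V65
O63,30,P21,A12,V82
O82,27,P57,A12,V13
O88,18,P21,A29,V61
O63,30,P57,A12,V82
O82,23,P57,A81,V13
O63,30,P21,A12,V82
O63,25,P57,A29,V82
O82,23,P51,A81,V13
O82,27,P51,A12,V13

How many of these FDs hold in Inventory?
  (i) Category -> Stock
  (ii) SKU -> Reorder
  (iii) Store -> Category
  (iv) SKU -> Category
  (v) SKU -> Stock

4

(i) Category -> Stock: every LHS value maps to a single RHS value — holds.
(ii) SKU -> Reorder: every LHS value maps to a single RHS value — holds.
(iii) Store -> Category: Store=P21: 4 rows → Category takes values {V65, V82, V61} — violation; Store=P57: 4 rows → Category takes values {V13, V82} — violation — fails.
(iv) SKU -> Category: every LHS value maps to a single RHS value — holds.
(v) SKU -> Stock: every LHS value maps to a single RHS value — holds.
4 of the 5 dependencies hold.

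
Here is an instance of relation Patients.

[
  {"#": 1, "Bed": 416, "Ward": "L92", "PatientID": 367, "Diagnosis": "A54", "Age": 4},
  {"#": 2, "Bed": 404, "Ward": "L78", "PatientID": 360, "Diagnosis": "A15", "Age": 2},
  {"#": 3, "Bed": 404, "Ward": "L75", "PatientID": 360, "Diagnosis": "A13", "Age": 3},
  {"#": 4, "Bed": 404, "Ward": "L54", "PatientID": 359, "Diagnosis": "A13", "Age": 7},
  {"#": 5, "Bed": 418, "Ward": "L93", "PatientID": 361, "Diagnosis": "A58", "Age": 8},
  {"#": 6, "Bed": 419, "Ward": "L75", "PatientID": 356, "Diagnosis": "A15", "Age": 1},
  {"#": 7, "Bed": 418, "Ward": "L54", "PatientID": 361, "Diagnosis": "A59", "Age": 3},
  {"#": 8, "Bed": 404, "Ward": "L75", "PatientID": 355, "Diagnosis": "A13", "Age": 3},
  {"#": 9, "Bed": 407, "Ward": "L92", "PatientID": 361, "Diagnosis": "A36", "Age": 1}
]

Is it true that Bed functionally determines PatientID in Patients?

Bed=416: row 1 → PatientID = 367 ✓
Bed=404: rows 2, 3, 4, 8 → PatientID takes values {360, 359, 355} — violation
Bed=418: rows 5, 7 → PatientID = 361, 361 ✓
Bed=419: row 6 → PatientID = 356 ✓
Bed=407: row 9 → PatientID = 361 ✓
Two rows agree on Bed but differ on PatientID, so Bed -> PatientID does not hold.

No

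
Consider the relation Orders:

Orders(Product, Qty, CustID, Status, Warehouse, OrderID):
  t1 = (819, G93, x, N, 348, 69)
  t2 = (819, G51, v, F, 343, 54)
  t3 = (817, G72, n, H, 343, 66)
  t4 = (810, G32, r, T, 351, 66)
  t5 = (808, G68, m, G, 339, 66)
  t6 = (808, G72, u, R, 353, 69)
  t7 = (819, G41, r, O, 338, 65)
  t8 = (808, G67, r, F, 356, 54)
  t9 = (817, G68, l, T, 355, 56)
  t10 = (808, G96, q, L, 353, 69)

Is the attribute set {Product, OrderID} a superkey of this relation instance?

No

Rows 6 and 10 have the same {Product, OrderID} value (Product=808, OrderID=69) but are distinct tuples, so {Product, OrderID} does not determine every attribute — not a superkey.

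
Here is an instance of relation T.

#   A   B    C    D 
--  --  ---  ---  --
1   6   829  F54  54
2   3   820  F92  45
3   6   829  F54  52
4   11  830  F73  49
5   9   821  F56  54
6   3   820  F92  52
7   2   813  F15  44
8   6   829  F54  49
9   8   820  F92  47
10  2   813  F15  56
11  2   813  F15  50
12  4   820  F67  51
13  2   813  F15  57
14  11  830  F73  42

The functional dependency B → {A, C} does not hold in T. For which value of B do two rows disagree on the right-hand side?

820

B=829: rows 1, 3, 8 → {A,C} = (6, F54), (6, F54), (6, F54) ✓
B=820: rows 2, 6, 9, 12 → {A,C} takes values {(3, F92), (8, F92), (4, F67)} — violation
B=830: rows 4, 14 → {A,C} = (11, F73), (11, F73) ✓
B=821: row 5 → {A,C} = (9, F56) ✓
B=813: rows 7, 10, 11, 13 → {A,C} = (2, F15), (2, F15), (2, F15), (2, F15) ✓
The only B value with inconsistent RHS is B=820.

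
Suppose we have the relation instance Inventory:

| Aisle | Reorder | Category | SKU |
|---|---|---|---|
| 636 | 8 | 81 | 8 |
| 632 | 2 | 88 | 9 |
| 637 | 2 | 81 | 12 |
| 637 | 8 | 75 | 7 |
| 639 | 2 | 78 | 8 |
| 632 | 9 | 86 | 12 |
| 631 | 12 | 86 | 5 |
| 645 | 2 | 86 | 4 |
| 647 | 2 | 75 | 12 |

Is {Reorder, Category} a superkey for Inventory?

Yes

All 9 rows have distinct {Reorder, Category} values, so {Reorder, Category} → (all attributes) holds and {Reorder, Category} is a superkey.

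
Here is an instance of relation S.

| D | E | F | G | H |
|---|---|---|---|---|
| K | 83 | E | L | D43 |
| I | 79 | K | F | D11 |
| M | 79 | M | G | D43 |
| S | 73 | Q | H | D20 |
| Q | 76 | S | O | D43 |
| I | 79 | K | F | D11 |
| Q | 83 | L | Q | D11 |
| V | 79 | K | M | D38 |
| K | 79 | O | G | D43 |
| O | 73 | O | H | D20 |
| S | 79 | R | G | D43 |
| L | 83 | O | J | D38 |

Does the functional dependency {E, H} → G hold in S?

Yes

(E=83, H=D43): 1 row → G = L ✓
(E=79, H=D11): 2 rows → G = F, F ✓
(E=79, H=D43): 3 rows → G = G, G, G ✓
(E=73, H=D20): 2 rows → G = H, H ✓
(E=76, H=D43): 1 row → G = O ✓
(E=83, H=D11): 1 row → G = Q ✓
(E=79, H=D38): 1 row → G = M ✓
(E=83, H=D38): 1 row → G = J ✓
Every {E, H} value is associated with a single G value, so {E, H} → G holds.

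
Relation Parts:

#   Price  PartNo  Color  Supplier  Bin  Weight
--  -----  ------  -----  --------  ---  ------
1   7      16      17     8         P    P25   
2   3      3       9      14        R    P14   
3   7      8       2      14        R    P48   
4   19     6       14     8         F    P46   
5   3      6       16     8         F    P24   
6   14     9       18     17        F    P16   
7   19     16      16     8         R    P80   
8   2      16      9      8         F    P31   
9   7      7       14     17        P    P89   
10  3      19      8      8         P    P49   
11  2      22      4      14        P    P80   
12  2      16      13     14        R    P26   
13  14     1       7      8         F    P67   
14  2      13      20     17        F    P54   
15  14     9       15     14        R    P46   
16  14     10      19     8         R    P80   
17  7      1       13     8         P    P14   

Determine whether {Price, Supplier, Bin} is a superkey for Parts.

No

Rows 1 and 17 have the same {Price, Supplier, Bin} value (Price=7, Supplier=8, Bin=P) but are distinct tuples, so {Price, Supplier, Bin} does not determine every attribute — not a superkey.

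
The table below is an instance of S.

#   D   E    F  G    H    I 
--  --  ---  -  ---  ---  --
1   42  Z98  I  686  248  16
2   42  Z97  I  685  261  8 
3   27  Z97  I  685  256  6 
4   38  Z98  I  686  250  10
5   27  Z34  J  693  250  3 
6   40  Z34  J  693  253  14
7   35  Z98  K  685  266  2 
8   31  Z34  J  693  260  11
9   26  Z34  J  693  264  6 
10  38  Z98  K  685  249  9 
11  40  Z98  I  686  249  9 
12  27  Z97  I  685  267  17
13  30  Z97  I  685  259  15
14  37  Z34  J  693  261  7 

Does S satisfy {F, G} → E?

Yes

(F=I, G=686): rows 1, 4, 11 → E = Z98, Z98, Z98 ✓
(F=I, G=685): rows 2, 3, 12, 13 → E = Z97, Z97, Z97, Z97 ✓
(F=J, G=693): rows 5, 6, 8, 9, 14 → E = Z34, Z34, Z34, Z34, Z34 ✓
(F=K, G=685): rows 7, 10 → E = Z98, Z98 ✓
Every {F, G} value is associated with a single E value, so {F, G} → E holds.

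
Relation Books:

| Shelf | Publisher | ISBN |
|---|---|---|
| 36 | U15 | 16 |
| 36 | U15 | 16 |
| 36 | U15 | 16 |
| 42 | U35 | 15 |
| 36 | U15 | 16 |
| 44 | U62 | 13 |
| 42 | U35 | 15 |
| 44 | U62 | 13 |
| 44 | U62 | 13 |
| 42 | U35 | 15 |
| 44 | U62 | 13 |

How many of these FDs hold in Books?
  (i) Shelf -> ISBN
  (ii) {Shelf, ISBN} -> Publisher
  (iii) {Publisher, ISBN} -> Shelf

(i) Shelf -> ISBN: every LHS value maps to a single RHS value — holds.
(ii) {Shelf, ISBN} -> Publisher: every LHS value maps to a single RHS value — holds.
(iii) {Publisher, ISBN} -> Shelf: every LHS value maps to a single RHS value — holds.
3 of the 3 dependencies hold.

3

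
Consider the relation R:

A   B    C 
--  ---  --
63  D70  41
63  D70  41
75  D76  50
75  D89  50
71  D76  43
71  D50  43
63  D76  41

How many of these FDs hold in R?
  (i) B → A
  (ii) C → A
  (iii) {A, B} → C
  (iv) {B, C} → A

3

(i) B → A: B=D76: 3 rows → A takes values {75, 71, 63} — violation — fails.
(ii) C → A: every LHS value maps to a single RHS value — holds.
(iii) {A, B} → C: every LHS value maps to a single RHS value — holds.
(iv) {B, C} → A: every LHS value maps to a single RHS value — holds.
3 of the 4 dependencies hold.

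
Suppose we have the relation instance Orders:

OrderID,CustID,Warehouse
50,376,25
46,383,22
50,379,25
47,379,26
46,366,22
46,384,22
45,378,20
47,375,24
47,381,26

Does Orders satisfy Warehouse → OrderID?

Warehouse=25: 2 rows → OrderID = 50, 50 ✓
Warehouse=22: 3 rows → OrderID = 46, 46, 46 ✓
Warehouse=26: 2 rows → OrderID = 47, 47 ✓
Warehouse=20: 1 row → OrderID = 45 ✓
Warehouse=24: 1 row → OrderID = 47 ✓
Every Warehouse value is associated with a single OrderID value, so Warehouse → OrderID holds.

Yes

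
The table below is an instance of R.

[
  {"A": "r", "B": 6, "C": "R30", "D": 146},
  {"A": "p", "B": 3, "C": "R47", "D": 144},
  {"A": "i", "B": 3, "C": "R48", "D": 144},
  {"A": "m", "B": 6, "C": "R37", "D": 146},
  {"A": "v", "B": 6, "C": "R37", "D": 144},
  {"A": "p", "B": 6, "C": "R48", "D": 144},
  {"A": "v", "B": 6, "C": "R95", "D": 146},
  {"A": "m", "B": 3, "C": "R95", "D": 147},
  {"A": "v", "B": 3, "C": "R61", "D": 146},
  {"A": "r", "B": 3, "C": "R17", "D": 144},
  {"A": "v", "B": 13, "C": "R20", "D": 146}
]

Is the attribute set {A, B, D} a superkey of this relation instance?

All 11 rows have distinct {A, B, D} values, so {A, B, D} → (all attributes) holds and {A, B, D} is a superkey.

Yes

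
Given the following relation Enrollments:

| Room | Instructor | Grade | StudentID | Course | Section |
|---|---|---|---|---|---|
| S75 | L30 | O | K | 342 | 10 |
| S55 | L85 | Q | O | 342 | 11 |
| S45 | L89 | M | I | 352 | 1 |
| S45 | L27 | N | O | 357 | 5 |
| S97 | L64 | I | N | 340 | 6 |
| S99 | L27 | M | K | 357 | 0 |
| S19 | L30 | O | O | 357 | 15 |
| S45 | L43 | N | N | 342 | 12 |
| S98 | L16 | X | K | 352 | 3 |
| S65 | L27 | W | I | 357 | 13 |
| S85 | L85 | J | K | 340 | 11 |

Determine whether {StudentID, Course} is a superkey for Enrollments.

Two distinct rows share (StudentID=O, Course=357), so {StudentID, Course} does not determine every attribute — not a superkey.

No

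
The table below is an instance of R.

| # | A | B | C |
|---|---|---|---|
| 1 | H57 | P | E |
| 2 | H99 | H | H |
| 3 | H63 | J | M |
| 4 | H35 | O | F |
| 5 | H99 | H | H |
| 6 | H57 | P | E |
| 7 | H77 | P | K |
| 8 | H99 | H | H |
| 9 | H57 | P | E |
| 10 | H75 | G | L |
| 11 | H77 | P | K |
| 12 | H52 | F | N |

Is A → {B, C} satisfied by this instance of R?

A=H57: rows 1, 6, 9 → {B,C} = (P, E), (P, E), (P, E) ✓
A=H99: rows 2, 5, 8 → {B,C} = (H, H), (H, H), (H, H) ✓
A=H63: row 3 → {B,C} = (J, M) ✓
A=H35: row 4 → {B,C} = (O, F) ✓
A=H77: rows 7, 11 → {B,C} = (P, K), (P, K) ✓
A=H75: row 10 → {B,C} = (G, L) ✓
A=H52: row 12 → {B,C} = (F, N) ✓
Every A value is associated with a single {B, C} value, so A → {B, C} holds.

Yes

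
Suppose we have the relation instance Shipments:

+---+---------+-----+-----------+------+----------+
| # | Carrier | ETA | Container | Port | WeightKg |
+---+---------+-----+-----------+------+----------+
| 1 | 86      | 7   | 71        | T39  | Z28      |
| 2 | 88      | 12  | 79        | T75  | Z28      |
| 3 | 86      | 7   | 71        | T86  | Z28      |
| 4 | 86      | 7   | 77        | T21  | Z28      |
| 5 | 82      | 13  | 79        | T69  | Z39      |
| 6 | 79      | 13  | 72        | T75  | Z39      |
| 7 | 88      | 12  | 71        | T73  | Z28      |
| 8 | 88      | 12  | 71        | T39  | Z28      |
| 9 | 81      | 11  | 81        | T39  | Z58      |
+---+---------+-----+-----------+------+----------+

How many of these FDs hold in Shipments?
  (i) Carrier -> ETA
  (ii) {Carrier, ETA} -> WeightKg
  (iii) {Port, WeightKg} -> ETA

(i) Carrier -> ETA: every LHS value maps to a single RHS value — holds.
(ii) {Carrier, ETA} -> WeightKg: every LHS value maps to a single RHS value — holds.
(iii) {Port, WeightKg} -> ETA: (Port=T39, WeightKg=Z28): rows 1, 8 → ETA takes values {7, 12} — violation — fails.
2 of the 3 dependencies hold.

2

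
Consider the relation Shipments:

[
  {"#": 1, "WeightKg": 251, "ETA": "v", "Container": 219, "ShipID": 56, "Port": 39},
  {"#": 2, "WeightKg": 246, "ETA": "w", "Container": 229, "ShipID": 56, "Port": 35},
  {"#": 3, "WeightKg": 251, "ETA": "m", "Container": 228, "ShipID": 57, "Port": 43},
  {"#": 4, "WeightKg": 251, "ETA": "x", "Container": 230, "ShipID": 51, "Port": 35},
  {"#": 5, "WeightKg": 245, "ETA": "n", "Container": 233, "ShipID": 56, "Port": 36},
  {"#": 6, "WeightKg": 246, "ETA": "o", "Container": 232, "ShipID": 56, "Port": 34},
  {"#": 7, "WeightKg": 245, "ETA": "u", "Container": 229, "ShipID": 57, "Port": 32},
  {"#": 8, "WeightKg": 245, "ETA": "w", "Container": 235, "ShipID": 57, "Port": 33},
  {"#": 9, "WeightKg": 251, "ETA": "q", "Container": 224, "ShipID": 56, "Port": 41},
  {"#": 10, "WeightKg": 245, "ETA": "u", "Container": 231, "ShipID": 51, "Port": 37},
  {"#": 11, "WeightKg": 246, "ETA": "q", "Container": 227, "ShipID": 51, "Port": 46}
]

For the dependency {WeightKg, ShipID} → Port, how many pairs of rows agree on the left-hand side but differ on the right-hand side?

3

(WeightKg=251, ShipID=56): violating pairs (1,9) — 1 pair.
(WeightKg=246, ShipID=56): violating pairs (2,6) — 1 pair.
(WeightKg=245, ShipID=57): violating pairs (7,8) — 1 pair.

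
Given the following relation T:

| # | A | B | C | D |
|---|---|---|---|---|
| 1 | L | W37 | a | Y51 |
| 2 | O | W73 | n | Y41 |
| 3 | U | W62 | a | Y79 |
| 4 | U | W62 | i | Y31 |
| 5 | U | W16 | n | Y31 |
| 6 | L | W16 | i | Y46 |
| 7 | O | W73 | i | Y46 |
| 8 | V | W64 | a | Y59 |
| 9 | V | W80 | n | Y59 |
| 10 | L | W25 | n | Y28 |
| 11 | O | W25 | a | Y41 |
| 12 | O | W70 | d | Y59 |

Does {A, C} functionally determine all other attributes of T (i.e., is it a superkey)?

All 12 rows have distinct {A, C} values, so {A, C} → (all attributes) holds and {A, C} is a superkey.

Yes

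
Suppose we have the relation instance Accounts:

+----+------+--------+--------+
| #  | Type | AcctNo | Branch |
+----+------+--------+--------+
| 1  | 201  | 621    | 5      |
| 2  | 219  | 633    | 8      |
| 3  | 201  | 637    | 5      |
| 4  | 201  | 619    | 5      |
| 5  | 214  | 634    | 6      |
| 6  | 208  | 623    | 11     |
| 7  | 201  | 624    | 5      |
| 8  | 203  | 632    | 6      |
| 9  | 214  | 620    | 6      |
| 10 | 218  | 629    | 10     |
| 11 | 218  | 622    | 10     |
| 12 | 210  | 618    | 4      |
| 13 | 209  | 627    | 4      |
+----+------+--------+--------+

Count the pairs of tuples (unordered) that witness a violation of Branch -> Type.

3

Branch=5: all 4 rows agree on Type — 0 pairs.
Branch=6: violating pairs (5,8), (8,9) — 2 pairs.
Branch=10: all 2 rows agree on Type — 0 pairs.
Branch=4: violating pairs (12,13) — 1 pair.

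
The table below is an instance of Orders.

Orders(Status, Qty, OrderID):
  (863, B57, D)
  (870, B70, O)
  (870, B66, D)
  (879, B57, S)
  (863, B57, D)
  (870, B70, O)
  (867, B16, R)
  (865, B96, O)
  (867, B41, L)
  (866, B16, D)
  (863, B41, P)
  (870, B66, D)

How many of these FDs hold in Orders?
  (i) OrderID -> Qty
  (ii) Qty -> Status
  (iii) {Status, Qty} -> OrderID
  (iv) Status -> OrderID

1

(i) OrderID -> Qty: OrderID=D: 5 rows → Qty takes values {B57, B66, B16} — violation; OrderID=O: 3 rows → Qty takes values {B70, B96} — violation — fails.
(ii) Qty -> Status: Qty=B57: 3 rows → Status takes values {863, 879} — violation; Qty=B16: 2 rows → Status takes values {867, 866} — violation; Qty=B41: 2 rows → Status takes values {867, 863} — violation — fails.
(iii) {Status, Qty} -> OrderID: every LHS value maps to a single RHS value — holds.
(iv) Status -> OrderID: Status=863: 3 rows → OrderID takes values {D, P} — violation; Status=870: 4 rows → OrderID takes values {O, D} — violation; Status=867: 2 rows → OrderID takes values {R, L} — violation — fails.
1 of the 4 dependencies holds.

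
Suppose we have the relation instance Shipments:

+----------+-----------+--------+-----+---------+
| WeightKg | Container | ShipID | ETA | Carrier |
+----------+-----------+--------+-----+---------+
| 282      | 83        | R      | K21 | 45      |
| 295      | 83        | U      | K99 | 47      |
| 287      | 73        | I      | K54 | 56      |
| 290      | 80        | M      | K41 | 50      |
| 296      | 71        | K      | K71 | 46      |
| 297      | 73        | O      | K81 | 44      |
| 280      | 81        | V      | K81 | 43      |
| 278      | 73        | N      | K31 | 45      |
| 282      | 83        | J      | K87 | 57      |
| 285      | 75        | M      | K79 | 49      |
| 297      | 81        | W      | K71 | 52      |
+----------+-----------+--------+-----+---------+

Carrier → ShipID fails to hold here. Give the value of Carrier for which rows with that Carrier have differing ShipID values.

Carrier=45: 2 rows → ShipID takes values {R, N} — violation
Carrier=47: 1 row → ShipID = U ✓
Carrier=56: 1 row → ShipID = I ✓
Carrier=50: 1 row → ShipID = M ✓
Carrier=46: 1 row → ShipID = K ✓
Carrier=44: 1 row → ShipID = O ✓
Carrier=43: 1 row → ShipID = V ✓
Carrier=57: 1 row → ShipID = J ✓
Carrier=49: 1 row → ShipID = M ✓
Carrier=52: 1 row → ShipID = W ✓
The only Carrier value with inconsistent ShipID is Carrier=45.

45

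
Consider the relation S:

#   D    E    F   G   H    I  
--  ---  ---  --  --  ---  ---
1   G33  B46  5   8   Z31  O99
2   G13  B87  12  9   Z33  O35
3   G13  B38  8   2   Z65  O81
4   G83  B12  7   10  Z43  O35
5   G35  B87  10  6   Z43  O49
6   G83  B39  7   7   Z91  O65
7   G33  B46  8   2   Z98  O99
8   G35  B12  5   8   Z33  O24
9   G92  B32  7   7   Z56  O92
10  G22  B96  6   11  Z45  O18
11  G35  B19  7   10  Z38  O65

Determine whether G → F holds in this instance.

G=8: rows 1, 8 → F = 5, 5 ✓
G=9: row 2 → F = 12 ✓
G=2: rows 3, 7 → F = 8, 8 ✓
G=10: rows 4, 11 → F = 7, 7 ✓
G=6: row 5 → F = 10 ✓
G=7: rows 6, 9 → F = 7, 7 ✓
G=11: row 10 → F = 6 ✓
Every G value is associated with a single F value, so G → F holds.

Yes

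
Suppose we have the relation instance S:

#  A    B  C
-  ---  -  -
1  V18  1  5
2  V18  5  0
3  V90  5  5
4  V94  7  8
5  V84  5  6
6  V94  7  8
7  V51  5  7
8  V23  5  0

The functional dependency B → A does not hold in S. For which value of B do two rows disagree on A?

5

B=1: row 1 → A = V18 ✓
B=5: rows 2, 3, 5, 7, 8 → A takes values {V18, V90, V84, V51, V23} — violation
B=7: rows 4, 6 → A = V94, V94 ✓
The only B value with inconsistent A is B=5.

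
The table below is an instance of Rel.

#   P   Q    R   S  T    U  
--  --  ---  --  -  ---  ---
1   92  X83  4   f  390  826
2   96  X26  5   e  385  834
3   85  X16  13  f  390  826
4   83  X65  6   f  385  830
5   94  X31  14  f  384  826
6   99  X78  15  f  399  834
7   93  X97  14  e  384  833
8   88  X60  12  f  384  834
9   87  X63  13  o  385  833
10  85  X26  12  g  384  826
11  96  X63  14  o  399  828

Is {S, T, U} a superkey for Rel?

Rows 1 and 3 have the same {S, T, U} value (S=f, T=390, U=826) but are distinct tuples, so {S, T, U} does not determine every attribute — not a superkey.

No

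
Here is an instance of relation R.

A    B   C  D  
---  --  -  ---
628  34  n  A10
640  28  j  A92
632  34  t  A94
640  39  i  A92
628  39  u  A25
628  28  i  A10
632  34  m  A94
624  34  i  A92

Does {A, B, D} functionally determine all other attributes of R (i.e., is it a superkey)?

No

Two distinct rows share (A=632, B=34, D=A94), so {A, B, D} does not determine every attribute — not a superkey.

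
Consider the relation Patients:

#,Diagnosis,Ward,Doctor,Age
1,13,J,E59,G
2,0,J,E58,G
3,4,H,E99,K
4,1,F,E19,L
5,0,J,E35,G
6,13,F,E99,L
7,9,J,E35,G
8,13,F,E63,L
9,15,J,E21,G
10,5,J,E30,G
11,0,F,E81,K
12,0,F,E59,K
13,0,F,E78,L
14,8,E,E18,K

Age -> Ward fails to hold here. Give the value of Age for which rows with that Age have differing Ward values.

Age=G: rows 1, 2, 5, 7, 9, 10 → Ward = J, J, J, J, J, J ✓
Age=K: rows 3, 11, 12, 14 → Ward takes values {H, F, E} — violation
Age=L: rows 4, 6, 8, 13 → Ward = F, F, F, F ✓
The only Age value with inconsistent Ward is Age=K.

K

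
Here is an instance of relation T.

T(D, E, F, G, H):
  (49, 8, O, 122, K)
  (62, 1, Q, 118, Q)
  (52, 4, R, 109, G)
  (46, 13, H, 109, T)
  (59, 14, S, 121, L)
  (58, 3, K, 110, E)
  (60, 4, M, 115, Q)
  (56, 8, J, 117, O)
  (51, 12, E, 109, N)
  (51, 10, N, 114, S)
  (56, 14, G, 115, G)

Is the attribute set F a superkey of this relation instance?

All 11 rows have distinct F values, so F → (all attributes) holds and F is a superkey.

Yes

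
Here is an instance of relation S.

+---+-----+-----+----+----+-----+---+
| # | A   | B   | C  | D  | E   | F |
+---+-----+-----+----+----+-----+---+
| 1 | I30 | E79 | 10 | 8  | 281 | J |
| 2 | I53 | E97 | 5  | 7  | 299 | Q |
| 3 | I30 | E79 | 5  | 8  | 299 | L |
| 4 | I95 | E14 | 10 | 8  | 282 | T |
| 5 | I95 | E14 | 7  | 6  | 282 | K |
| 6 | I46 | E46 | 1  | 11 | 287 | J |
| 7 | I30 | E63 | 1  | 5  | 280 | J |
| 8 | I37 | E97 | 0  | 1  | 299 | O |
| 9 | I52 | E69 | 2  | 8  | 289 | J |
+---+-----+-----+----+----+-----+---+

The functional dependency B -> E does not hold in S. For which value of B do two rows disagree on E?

B=E79: rows 1, 3 → E takes values {281, 299} — violation
B=E97: rows 2, 8 → E = 299, 299 ✓
B=E14: rows 4, 5 → E = 282, 282 ✓
B=E46: row 6 → E = 287 ✓
B=E63: row 7 → E = 280 ✓
B=E69: row 9 → E = 289 ✓
The only B value with inconsistent E is B=E79.

E79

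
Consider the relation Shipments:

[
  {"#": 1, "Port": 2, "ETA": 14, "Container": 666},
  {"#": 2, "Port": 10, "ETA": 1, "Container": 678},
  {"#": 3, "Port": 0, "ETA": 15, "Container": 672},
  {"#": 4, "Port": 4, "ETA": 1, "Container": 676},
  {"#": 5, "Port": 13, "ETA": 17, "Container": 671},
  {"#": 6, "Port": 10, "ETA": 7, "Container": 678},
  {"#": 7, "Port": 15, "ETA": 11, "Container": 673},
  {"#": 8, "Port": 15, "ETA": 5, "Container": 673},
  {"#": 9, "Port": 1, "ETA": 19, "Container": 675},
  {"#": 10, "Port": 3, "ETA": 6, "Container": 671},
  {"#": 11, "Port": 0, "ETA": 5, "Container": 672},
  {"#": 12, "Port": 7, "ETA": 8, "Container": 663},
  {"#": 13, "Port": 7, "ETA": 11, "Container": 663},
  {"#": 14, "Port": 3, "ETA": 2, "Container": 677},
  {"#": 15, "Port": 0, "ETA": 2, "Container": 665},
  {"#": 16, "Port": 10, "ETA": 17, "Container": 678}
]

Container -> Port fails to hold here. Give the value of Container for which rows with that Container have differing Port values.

671

Container=666: row 1 → Port = 2 ✓
Container=678: rows 2, 6, 16 → Port = 10, 10, 10 ✓
Container=672: rows 3, 11 → Port = 0, 0 ✓
Container=676: row 4 → Port = 4 ✓
Container=671: rows 5, 10 → Port takes values {13, 3} — violation
Container=673: rows 7, 8 → Port = 15, 15 ✓
Container=675: row 9 → Port = 1 ✓
Container=663: rows 12, 13 → Port = 7, 7 ✓
Container=677: row 14 → Port = 3 ✓
Container=665: row 15 → Port = 0 ✓
The only Container value with inconsistent Port is Container=671.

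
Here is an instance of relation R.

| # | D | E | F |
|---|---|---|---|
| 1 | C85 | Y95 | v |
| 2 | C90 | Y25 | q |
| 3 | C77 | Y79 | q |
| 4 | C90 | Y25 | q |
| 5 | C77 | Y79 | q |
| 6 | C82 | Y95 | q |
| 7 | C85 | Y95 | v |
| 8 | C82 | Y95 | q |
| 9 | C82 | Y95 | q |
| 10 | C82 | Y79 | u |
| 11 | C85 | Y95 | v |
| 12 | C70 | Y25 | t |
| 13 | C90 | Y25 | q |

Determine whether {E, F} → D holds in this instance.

(E=Y95, F=v): rows 1, 7, 11 → D = C85, C85, C85 ✓
(E=Y25, F=q): rows 2, 4, 13 → D = C90, C90, C90 ✓
(E=Y79, F=q): rows 3, 5 → D = C77, C77 ✓
(E=Y95, F=q): rows 6, 8, 9 → D = C82, C82, C82 ✓
(E=Y79, F=u): row 10 → D = C82 ✓
(E=Y25, F=t): row 12 → D = C70 ✓
Every {E, F} value is associated with a single D value, so {E, F} → D holds.

Yes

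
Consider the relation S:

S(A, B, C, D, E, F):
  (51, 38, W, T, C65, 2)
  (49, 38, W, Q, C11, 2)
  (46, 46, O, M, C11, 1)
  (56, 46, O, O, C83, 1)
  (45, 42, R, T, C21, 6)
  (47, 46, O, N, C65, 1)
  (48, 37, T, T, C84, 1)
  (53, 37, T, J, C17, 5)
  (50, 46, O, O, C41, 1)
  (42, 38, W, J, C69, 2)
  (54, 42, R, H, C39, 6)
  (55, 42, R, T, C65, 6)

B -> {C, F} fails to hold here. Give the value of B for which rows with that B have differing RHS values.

B=38: 3 rows → {C,F} = (W, 2), (W, 2), (W, 2) ✓
B=46: 4 rows → {C,F} = (O, 1), (O, 1), (O, 1), (O, 1) ✓
B=42: 3 rows → {C,F} = (R, 6), (R, 6), (R, 6) ✓
B=37: 2 rows → {C,F} takes values {(T, 1), (T, 5)} — violation
The only B value with inconsistent RHS is B=37.

37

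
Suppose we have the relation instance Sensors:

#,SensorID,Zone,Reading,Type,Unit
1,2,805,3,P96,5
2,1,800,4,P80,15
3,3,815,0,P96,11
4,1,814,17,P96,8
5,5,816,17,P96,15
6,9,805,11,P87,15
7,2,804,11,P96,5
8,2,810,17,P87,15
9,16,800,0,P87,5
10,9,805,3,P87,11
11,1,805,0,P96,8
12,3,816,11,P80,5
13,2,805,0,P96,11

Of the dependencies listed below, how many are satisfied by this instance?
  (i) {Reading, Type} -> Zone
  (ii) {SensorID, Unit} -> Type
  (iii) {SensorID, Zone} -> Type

2

(i) {Reading, Type} -> Zone: (Reading=0, Type=P96): rows 3, 11, 13 → Zone takes values {815, 805} — violation; (Reading=17, Type=P96): rows 4, 5 → Zone takes values {814, 816} — violation — fails.
(ii) {SensorID, Unit} -> Type: every LHS value maps to a single RHS value — holds.
(iii) {SensorID, Zone} -> Type: every LHS value maps to a single RHS value — holds.
2 of the 3 dependencies hold.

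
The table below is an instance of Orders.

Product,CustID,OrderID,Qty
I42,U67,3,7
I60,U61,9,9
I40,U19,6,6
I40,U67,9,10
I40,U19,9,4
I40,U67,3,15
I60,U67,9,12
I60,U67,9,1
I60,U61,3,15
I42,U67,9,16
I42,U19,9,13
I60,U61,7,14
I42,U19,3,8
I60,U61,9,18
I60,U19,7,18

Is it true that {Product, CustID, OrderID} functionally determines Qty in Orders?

(Product=I42, CustID=U67, OrderID=3): 1 row → Qty = 7 ✓
(Product=I60, CustID=U61, OrderID=9): 2 rows → Qty takes values {9, 18} — violation
(Product=I40, CustID=U19, OrderID=6): 1 row → Qty = 6 ✓
(Product=I40, CustID=U67, OrderID=9): 1 row → Qty = 10 ✓
(Product=I40, CustID=U19, OrderID=9): 1 row → Qty = 4 ✓
(Product=I40, CustID=U67, OrderID=3): 1 row → Qty = 15 ✓
(Product=I60, CustID=U67, OrderID=9): 2 rows → Qty takes values {12, 1} — violation
(Product=I60, CustID=U61, OrderID=3): 1 row → Qty = 15 ✓
(Product=I42, CustID=U67, OrderID=9): 1 row → Qty = 16 ✓
(Product=I42, CustID=U19, OrderID=9): 1 row → Qty = 13 ✓
(Product=I60, CustID=U61, OrderID=7): 1 row → Qty = 14 ✓
(Product=I42, CustID=U19, OrderID=3): 1 row → Qty = 8 ✓
(Product=I60, CustID=U19, OrderID=7): 1 row → Qty = 18 ✓
Two rows agree on {Product, CustID, OrderID} but differ on Qty, so {Product, CustID, OrderID} -> Qty does not hold.

No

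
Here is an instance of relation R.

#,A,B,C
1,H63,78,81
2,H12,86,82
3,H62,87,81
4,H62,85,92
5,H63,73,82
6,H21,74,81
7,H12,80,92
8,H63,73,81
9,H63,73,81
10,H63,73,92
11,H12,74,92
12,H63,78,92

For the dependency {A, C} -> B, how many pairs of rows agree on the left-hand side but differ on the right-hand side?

(A=H63, C=81): violating pairs (1,8), (1,9) — 2 pairs.
(A=H12, C=92): violating pairs (7,11) — 1 pair.
(A=H63, C=92): violating pairs (10,12) — 1 pair.

4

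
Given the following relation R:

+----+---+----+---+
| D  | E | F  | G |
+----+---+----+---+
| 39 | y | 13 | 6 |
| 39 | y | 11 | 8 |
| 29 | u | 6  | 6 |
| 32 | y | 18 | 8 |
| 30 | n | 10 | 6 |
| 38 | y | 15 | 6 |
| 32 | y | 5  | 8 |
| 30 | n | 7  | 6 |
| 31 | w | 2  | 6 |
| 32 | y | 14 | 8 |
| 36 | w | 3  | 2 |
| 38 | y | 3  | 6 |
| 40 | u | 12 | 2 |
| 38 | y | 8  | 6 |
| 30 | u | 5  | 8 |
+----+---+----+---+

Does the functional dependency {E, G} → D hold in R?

No

(E=y, G=6): 4 rows → D takes values {39, 38} — violation
(E=y, G=8): 4 rows → D takes values {39, 32} — violation
(E=u, G=6): 1 row → D = 29 ✓
(E=n, G=6): 2 rows → D = 30, 30 ✓
(E=w, G=6): 1 row → D = 31 ✓
(E=w, G=2): 1 row → D = 36 ✓
(E=u, G=2): 1 row → D = 40 ✓
(E=u, G=8): 1 row → D = 30 ✓
Two rows agree on {E, G} but differ on D, so {E, G} → D does not hold.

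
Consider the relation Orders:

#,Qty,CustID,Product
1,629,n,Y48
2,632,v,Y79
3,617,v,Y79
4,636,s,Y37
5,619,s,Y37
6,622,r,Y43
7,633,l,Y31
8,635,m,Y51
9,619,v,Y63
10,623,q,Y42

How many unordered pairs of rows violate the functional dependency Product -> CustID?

Product=Y79: all 2 rows agree on CustID — 0 pairs.
Product=Y37: all 2 rows agree on CustID — 0 pairs.

0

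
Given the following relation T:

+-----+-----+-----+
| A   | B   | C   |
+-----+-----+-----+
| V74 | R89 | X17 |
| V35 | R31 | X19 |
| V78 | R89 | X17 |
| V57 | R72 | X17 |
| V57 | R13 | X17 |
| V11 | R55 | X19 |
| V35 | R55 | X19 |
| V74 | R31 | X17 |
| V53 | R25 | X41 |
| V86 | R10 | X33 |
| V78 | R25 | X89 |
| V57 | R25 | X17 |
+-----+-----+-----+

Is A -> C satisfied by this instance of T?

A=V74: 2 rows → C = X17, X17 ✓
A=V35: 2 rows → C = X19, X19 ✓
A=V78: 2 rows → C takes values {X17, X89} — violation
A=V57: 3 rows → C = X17, X17, X17 ✓
A=V11: 1 row → C = X19 ✓
A=V53: 1 row → C = X41 ✓
A=V86: 1 row → C = X33 ✓
Two rows agree on A but differ on C, so A -> C does not hold.

No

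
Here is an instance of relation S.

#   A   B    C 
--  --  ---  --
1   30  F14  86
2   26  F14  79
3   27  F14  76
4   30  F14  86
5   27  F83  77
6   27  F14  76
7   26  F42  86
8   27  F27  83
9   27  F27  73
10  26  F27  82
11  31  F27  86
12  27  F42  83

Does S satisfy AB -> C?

No

(A=30, B=F14): rows 1, 4 → C = 86, 86 ✓
(A=26, B=F14): row 2 → C = 79 ✓
(A=27, B=F14): rows 3, 6 → C = 76, 76 ✓
(A=27, B=F83): row 5 → C = 77 ✓
(A=26, B=F42): row 7 → C = 86 ✓
(A=27, B=F27): rows 8, 9 → C takes values {83, 73} — violation
(A=26, B=F27): row 10 → C = 82 ✓
(A=31, B=F27): row 11 → C = 86 ✓
(A=27, B=F42): row 12 → C = 83 ✓
Two rows agree on AB but differ on C, so AB -> C does not hold.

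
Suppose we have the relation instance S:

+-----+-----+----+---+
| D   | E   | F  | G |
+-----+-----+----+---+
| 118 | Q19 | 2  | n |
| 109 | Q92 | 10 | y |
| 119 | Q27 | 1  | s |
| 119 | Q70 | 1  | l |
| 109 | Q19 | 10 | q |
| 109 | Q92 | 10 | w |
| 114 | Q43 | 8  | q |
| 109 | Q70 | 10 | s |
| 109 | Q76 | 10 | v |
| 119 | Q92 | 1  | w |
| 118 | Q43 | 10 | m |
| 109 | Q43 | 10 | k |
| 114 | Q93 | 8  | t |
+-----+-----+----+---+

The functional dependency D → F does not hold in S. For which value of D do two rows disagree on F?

D=118: 2 rows → F takes values {2, 10} — violation
D=109: 6 rows → F = 10, 10, 10, 10, 10, 10 ✓
D=119: 3 rows → F = 1, 1, 1 ✓
D=114: 2 rows → F = 8, 8 ✓
The only D value with inconsistent F is D=118.

118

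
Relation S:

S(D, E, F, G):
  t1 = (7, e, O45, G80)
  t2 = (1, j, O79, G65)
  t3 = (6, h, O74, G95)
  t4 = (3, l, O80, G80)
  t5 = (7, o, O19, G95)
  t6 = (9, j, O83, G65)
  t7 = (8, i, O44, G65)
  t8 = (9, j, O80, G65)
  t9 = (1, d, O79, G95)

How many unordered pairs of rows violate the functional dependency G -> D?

G=G80: violating pairs (1,4) — 1 pair.
G=G65: violating pairs (2,6), (2,7), (2,8), (6,7), (7,8) — 5 pairs.
G=G95: violating pairs (3,5), (3,9), (5,9) — 3 pairs.

9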